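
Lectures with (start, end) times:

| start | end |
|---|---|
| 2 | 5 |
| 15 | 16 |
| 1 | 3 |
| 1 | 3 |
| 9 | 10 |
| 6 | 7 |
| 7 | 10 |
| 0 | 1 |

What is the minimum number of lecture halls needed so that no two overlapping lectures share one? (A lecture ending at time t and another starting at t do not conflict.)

Count concurrent intervals with a sweep; the peak is the room count.
Events (time:±→running): 0:+→1 1:-→0 1:+→1 1:+→2 2:+→3 … peak 3.

3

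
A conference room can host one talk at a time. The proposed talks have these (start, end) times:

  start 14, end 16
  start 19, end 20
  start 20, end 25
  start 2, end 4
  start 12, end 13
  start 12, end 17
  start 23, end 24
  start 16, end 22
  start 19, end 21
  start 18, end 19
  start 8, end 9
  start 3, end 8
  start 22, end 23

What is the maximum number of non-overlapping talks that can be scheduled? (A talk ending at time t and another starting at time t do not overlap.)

Sorted by end: (2,4)  (3,8)  (8,9)  (12,13)  (14,16)  (12,17)  (18,19)  (19,20)  (19,21)  (16,22)  (22,23)  (23,24)  (20,25)
take (2,4); skip (3,8); take (8,9); take (12,13); take (14,16); skip (12,17); take (18,19); take (19,20); take (22,23); take (23,24).
Selected 8 talks.

8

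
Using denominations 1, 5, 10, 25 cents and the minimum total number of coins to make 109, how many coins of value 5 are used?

1

Use the largest denomination that fits, subtract, and repeat.
109 = 4×25 + 1×5 + 4×1
Count of 5: 1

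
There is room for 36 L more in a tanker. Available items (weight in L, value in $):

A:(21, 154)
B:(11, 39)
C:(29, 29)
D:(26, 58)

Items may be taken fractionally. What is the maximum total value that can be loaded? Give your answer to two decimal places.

201.92

Greedy by value/weight ratio, highest first.
Order: A (154/21=7.33) > B (39/11=3.55) > D (58/26=2.23) > C (29/29=1.00)
Fill: take A (21 @ 154) → take B (11 @ 39) → take 4/26 of D → 8.92; 36/36 used.
Total value = 201.92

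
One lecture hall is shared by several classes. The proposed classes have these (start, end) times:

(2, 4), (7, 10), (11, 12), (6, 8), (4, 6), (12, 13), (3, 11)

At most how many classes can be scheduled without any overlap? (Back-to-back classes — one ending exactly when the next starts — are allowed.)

Order by finish time; keep every interval that doesn't clash with the previous kept one.
By end time: (2,4), (4,6), (6,8), (7,10), (3,11), (11,12), (12,13).
Pick (2,4); next start ≥ 4 → (4,6); next start ≥ 6 → (6,8); next start ≥ 8 → (11,12); next start ≥ 12 → (12,13).
Selected 5 classes.

5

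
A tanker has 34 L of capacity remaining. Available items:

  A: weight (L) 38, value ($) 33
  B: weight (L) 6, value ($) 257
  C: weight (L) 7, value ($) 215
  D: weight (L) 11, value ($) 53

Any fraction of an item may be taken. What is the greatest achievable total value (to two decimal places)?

Greedy by value/weight ratio, highest first.
Order: B (257/6=42.83) > C (215/7=30.71) > D (53/11=4.82) > A (33/38=0.87)
Fill: take B (6 @ 257) → take C (7 @ 215) → take D (11 @ 53) → take 10/38 of A → 8.68; 34/34 used.
Total value = 533.68

533.68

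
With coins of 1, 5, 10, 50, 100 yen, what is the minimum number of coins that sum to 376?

376 − 3×100→76 − 1×50→26 − 2×10→6 − 1×5→1 − 1×1→0
Total coins = 3 + 1 + 2 + 1 + 1 = 8

8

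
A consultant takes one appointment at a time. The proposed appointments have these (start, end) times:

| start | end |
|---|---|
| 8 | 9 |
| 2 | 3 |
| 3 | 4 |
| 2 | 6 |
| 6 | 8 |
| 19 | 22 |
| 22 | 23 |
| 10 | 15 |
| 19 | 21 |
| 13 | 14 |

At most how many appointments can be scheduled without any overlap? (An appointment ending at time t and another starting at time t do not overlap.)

7

Sorted by end: (2,3)  (3,4)  (2,6)  (6,8)  (8,9)  (13,14)  (10,15)  (19,21)  (19,22)  (22,23)
take (2,3); take (3,4); skip (2,6); take (6,8); take (8,9); take (13,14); take (19,21); skip (19,22); take (22,23).
Selected 7 appointments.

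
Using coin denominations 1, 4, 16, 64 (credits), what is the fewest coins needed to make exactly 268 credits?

268 − 4×64→12 − 3×4→0
Total coins = 4 + 3 = 7

7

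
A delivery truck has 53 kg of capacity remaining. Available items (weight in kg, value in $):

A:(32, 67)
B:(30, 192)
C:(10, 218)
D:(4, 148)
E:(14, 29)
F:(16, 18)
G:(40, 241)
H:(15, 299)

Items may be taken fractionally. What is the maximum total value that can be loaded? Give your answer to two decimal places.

Ratios (sorted): D 37.00, C 21.80, H 19.93, B 6.40, G 6.03, A 2.09, E 2.07, F 1.12
take D (4 @ 148); take C (10 @ 218); take H (15 @ 299); take 24/30 of B → 153.60. Capacity used 53/53.
Total value = 818.60

818.60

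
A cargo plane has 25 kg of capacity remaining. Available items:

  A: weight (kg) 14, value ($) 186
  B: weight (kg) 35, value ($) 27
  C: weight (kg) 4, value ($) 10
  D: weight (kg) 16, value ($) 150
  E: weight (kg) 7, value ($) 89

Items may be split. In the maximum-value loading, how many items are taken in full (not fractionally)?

2

Greedy by value/weight ratio, highest first.
Ratios (sorted): A 13.29, E 12.71, D 9.38, C 2.50, B 0.77
take A (14 @ 186); take E (7 @ 89); take 4/16 of D → 37.50. Capacity used 25/25.
2 item(s) taken whole; one partial (take 4/16 of D).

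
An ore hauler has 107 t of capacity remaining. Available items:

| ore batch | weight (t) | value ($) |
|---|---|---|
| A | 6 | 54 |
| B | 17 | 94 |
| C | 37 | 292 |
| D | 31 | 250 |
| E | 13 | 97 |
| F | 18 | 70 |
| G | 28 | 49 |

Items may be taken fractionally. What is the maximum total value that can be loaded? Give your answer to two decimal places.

Sort by value per unit weight and fill in that order.
Ratios (sorted): A 9.00, D 8.06, C 7.89, E 7.46, B 5.53, F 3.89, G 1.75
take A (6 @ 54); take D (31 @ 250); take C (37 @ 292); take E (13 @ 97); take B (17 @ 94); take 3/18 of F → 11.67. Capacity used 107/107.
Total value = 798.67

798.67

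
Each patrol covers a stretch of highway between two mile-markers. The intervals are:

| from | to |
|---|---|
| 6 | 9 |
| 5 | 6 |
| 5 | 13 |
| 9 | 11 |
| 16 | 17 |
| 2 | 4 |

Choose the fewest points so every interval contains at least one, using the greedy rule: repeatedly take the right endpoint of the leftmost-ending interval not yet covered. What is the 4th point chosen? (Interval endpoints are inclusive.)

17

Sort by right endpoint; whenever an interval is uncovered, place a point at its right end.
Sorted: [2,4] [5,6] [6,9] [9,11] [5,13] [16,17]
{[2,4]} hit by 4; {[5,6],[6,9]} hit by 6; {[9,11],[5,13]} hit by 11; {[16,17]} hit by 17.
Points: 4, 6, 11, 17 (4 total).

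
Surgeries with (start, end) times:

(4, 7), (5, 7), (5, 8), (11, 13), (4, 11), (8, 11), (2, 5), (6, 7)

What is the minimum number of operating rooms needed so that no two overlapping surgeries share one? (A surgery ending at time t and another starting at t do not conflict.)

Count concurrent intervals with a sweep; the peak is the room count.
starts: [2, 4, 4, 5, 5, 6, 8, 11]
ends:   [5, 7, 7, 7, 8, 11, 11, 13]
s2→1 s4→2 s4→3 e5→2 s5→3 s5→4 s6→5  — peak 5.

5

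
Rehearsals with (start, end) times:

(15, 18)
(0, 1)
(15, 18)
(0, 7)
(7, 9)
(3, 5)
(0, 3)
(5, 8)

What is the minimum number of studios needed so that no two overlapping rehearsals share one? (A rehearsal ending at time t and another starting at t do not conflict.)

Count concurrent intervals with a sweep; the peak is the room count.
starts: [0, 0, 0, 3, 5, 7, 15, 15]
ends:   [1, 3, 5, 7, 8, 9, 18, 18]
s0→1 s0→2 s0→3  — peak 3.

3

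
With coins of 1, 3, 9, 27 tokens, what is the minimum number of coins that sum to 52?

52 = 1×27 + 2×9 + 2×3 + 1×1
Total coins = 1 + 2 + 2 + 1 = 6

6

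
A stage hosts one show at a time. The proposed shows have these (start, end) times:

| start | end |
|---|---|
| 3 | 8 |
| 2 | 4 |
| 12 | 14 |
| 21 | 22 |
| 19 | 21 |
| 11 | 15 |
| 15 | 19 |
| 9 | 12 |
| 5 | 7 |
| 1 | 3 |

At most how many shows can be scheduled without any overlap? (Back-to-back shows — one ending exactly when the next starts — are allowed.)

7

Greedy by earliest finish: after sorting by end time, pick each interval compatible with the last pick.
By end time: (1,3), (2,4), (5,7), (3,8), (9,12), (12,14), (11,15), (15,19), (19,21), (21,22).
Pick (1,3); next start ≥ 3 → (5,7); next start ≥ 7 → (9,12); next start ≥ 12 → (12,14); next start ≥ 14 → (15,19); next start ≥ 19 → (19,21); next start ≥ 21 → (21,22).
Selected 7 shows.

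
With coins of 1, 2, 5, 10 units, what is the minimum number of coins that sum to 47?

6

Greedy: take as many of the largest coin as possible, then repeat with the remainder.
47 − 4×10→7 − 1×5→2 − 1×2→0
Total coins = 4 + 1 + 1 = 6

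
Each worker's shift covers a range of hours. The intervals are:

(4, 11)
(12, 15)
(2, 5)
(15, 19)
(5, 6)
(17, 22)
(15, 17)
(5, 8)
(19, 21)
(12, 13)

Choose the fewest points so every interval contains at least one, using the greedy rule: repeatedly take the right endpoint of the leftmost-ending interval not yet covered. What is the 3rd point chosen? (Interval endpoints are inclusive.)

17

Process intervals by earliest right end; each time one isn't hit yet, stab at its right endpoint.
Sorted: [2,5] [5,6] [5,8] [4,11] [12,13] [12,15] [15,17] [15,19] [19,21] [17,22]
{[2,5],[5,6],[5,8],[4,11]} hit by 5; {[12,13],[12,15]} hit by 13; {[15,17],[15,19]} hit by 17; {[19,21],[17,22]} hit by 21.
Points: 5, 13, 17, 21 (4 total).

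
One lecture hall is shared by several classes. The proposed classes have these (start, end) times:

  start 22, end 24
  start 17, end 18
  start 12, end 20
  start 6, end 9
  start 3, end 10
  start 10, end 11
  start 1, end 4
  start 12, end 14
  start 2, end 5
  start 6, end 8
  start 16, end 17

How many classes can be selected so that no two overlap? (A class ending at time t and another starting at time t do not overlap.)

7

Sorted by end: (1,4)  (2,5)  (6,8)  (6,9)  (3,10)  (10,11)  (12,14)  (16,17)  (17,18)  (12,20)  (22,24)
take (1,4); skip (2,5); take (6,8); take (10,11); take (12,14); take (16,17); take (17,18); skip (12,20); take (22,24).
Selected 7 classes.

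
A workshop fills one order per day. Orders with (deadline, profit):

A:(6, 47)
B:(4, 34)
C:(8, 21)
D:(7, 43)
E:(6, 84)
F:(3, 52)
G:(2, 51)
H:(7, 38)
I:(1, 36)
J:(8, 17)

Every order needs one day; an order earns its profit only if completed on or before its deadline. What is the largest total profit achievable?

By profit: E(d6,84), F(d3,52), G(d2,51), A(d6,47), D(d7,43), H(d7,38), I(d1,36), B(d4,34), C(d8,21), J(d8,17)
E→slot 6; F→slot 3; G→slot 2; A→slot 5; D→slot 7; H→slot 4; I→slot 1; B skipped; C→slot 8; J skipped.
Profit = 36 + 51 + 52 + 38 + 47 + 84 + 43 + 21 = 372

372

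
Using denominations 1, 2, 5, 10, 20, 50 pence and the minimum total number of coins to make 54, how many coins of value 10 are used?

0

Greedy: take as many of the largest coin as possible, then repeat with the remainder.
54 − 1×50→4 − 2×2→0
Count of 10: 0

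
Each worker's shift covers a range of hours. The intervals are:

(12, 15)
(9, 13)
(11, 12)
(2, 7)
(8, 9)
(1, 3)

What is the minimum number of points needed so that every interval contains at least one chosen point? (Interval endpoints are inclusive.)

Sorted: [1,3] [2,7] [8,9] [11,12] [9,13] [12,15]
{[1,3],[2,7]} hit by 3; {[8,9]} hit by 9; {[11,12],[9,13],[12,15]} hit by 12.
Points: 3, 9, 12 (3 total).

3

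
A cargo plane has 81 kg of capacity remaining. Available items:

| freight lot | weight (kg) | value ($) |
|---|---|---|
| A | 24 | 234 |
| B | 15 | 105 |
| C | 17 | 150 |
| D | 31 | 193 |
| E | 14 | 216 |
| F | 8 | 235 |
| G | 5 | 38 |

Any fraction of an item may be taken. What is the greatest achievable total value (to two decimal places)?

Sort by value per unit weight and fill in that order.
Ratios (sorted): F 29.38, E 15.43, A 9.75, C 8.82, G 7.60, B 7.00, D 6.23
take F (8 @ 235); take E (14 @ 216); take A (24 @ 234); take C (17 @ 150); take G (5 @ 38); take 13/15 of B → 91.00. Capacity used 81/81.
Total value = 964.00

964.00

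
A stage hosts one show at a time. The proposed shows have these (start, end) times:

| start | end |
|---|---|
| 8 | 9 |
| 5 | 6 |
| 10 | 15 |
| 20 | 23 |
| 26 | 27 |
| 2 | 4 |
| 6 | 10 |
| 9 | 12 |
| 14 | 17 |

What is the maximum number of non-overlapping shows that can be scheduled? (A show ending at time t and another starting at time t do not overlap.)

7

By end time: (2,4), (5,6), (8,9), (6,10), (9,12), (10,15), (14,17), (20,23), (26,27).
Pick (2,4); next start ≥ 4 → (5,6); next start ≥ 6 → (8,9); next start ≥ 9 → (9,12); next start ≥ 12 → (14,17); next start ≥ 17 → (20,23); next start ≥ 23 → (26,27).
Selected 7 shows.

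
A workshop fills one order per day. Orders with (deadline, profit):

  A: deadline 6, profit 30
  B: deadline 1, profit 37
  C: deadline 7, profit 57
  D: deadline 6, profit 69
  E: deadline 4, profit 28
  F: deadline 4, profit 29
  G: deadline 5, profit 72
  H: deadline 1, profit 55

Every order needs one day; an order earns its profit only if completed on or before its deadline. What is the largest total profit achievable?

340

Take jobs in profit order; each goes to the latest open slot no later than its deadline.
Profit order: G=72 D=69 C=57 H=55 B=37 A=30 F=29 E=28
Assign: G→slot 5, D→slot 6, C→slot 7, H→slot 1, B skipped, A→slot 4, F→slot 3, E→slot 2.
Slots: [1:H] [2:E] [3:F] [4:A] [5:G] [6:D] [7:C]
Profit = 55 + 28 + 29 + 30 + 72 + 69 + 57 = 340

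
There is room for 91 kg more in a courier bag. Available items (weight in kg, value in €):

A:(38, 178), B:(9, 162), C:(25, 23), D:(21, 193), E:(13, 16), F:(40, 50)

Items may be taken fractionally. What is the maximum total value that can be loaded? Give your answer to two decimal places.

561.75

Ratios (sorted): B 18.00, D 9.19, A 4.68, F 1.25, E 1.23, C 0.92
take B (9 @ 162); take D (21 @ 193); take A (38 @ 178); take 23/40 of F → 28.75. Capacity used 91/91.
Total value = 561.75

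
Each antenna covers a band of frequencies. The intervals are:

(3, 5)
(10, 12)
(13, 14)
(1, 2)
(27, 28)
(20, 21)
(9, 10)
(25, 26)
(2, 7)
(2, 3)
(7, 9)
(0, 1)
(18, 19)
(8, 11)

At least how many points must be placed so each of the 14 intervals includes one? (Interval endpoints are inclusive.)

By right end: [0,1]  [1,2]  [2,3]  [3,5]  [2,7]  [7,9]  [9,10]  [8,11]  [10,12]  [13,14]  [18,19]  [20,21]  [25,26]  [27,28]
[0,1] uncovered → point at 1; [2,3] uncovered → point at 3; [7,9] uncovered → point at 9; [10,12] uncovered → point at 12; [13,14] uncovered → point at 14; [18,19] uncovered → point at 19; [20,21] uncovered → point at 21; [25,26] uncovered → point at 26; [27,28] uncovered → point at 28.
Points: 1, 3, 9, 12, 14, 19, 21, 26, 28 (9 total).

9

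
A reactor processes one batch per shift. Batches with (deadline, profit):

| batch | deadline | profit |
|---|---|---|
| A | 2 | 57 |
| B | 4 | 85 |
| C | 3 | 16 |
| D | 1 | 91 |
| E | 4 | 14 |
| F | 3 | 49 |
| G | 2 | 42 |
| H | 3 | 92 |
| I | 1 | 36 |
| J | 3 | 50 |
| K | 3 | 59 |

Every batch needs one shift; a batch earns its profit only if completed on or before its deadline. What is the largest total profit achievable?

By profit: H(d3,92), D(d1,91), B(d4,85), K(d3,59), A(d2,57), J(d3,50), F(d3,49), G(d2,42), I(d1,36), C(d3,16), E(d4,14)
H→slot 3; D→slot 1; B→slot 4; K→slot 2; A skipped; J skipped; F skipped; G skipped; I skipped; C skipped; E skipped.
Profit = 91 + 59 + 92 + 85 = 327

327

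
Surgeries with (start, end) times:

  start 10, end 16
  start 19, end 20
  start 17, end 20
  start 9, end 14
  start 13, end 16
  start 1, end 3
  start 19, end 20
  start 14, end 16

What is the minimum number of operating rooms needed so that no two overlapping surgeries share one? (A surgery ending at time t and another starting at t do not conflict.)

3

The answer is the maximum number of intervals overlapping at any instant.
starts: [1, 9, 10, 13, 14, 17, 19, 19]
ends:   [3, 14, 16, 16, 16, 20, 20, 20]
s1→1 e3→0 s9→1 s10→2 s13→3  — peak 3.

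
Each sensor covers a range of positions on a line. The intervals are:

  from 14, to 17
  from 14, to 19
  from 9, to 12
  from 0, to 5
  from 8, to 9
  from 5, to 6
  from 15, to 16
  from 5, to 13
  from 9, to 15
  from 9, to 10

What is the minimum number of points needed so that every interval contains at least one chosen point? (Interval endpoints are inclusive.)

3

Sort by right endpoint; whenever an interval is uncovered, place a point at its right end.
Sorted: [0,5] [5,6] [8,9] [9,10] [9,12] [5,13] [9,15] [15,16] [14,17] [14,19]
{[0,5],[5,6]} hit by 5; {[8,9],[9,10],[9,12],[5,13],[9,15]} hit by 9; {[15,16],[14,17],[14,19]} hit by 16.
Points: 5, 9, 16 (3 total).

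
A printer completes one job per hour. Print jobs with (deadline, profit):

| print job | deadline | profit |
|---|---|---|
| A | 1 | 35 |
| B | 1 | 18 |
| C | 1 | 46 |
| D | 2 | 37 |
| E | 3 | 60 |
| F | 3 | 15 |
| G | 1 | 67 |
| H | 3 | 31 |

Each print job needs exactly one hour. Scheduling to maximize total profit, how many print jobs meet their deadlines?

By profit: G(d1,67), E(d3,60), C(d1,46), D(d2,37), A(d1,35), H(d3,31), B(d1,18), F(d3,15)
G→slot 1; E→slot 3; C skipped; D→slot 2; A skipped; H skipped; B skipped; F skipped.
3 of 8 scheduled.

3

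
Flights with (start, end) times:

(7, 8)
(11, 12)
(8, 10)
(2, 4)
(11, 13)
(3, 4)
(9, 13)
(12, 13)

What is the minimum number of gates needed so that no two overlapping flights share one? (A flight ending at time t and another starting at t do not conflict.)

starts: [2, 3, 7, 8, 9, 11, 11, 12]
ends:   [4, 4, 8, 10, 12, 13, 13, 13]
s2→1 s3→2 e4→1 e4→0 s7→1 e8→0 s8→1 s9→2 e10→1 s11→2 s11→3  — peak 3.

3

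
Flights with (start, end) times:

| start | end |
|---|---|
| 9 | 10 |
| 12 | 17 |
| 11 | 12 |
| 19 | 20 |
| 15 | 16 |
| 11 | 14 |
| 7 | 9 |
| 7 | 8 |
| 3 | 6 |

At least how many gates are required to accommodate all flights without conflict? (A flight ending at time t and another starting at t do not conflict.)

2

Count concurrent intervals with a sweep; the peak is the room count.
Events (time:±→running): 3:+→1 6:-→0 7:+→1 7:+→2 … peak 2.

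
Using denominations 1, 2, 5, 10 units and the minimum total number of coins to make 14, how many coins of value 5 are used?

0

14 = 1×10 + 2×2
Count of 5: 0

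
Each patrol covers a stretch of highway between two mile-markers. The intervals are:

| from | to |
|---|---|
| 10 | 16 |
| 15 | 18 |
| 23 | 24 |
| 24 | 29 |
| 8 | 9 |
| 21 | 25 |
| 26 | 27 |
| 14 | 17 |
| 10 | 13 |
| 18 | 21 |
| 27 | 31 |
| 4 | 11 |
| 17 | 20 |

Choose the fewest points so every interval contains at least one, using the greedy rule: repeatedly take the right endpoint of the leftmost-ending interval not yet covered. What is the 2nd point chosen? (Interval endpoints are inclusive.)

Sort by right endpoint; whenever an interval is uncovered, place a point at its right end.
Sorted: [8,9] [4,11] [10,13] [10,16] [14,17] [15,18] [17,20] [18,21] [23,24] [21,25] [26,27] [24,29] [27,31]
{[8,9],[4,11]} hit by 9; {[10,13],[10,16]} hit by 13; {[14,17],[15,18],[17,20]} hit by 17; {[18,21]} hit by 21; {[23,24],[21,25]} hit by 24; {[26,27],[24,29],[27,31]} hit by 27.
Points: 9, 13, 17, 21, 24, 27 (6 total).

13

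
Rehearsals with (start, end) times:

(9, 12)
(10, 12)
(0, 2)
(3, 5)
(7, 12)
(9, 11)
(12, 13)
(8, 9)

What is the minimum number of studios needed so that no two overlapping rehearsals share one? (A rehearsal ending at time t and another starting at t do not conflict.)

starts: [0, 3, 7, 8, 9, 9, 10, 12]
ends:   [2, 5, 9, 11, 12, 12, 12, 13]
s0→1 e2→0 s3→1 e5→0 s7→1 s8→2 e9→1 s9→2 s9→3 s10→4  — peak 4.

4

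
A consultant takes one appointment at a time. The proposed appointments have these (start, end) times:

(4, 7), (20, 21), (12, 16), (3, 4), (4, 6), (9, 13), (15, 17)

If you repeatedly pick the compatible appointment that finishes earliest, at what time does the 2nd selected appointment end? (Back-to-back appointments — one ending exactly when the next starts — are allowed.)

6

By end time: (3,4), (4,6), (4,7), (9,13), (12,16), (15,17), (20,21).
Pick (3,4); next start ≥ 4 → (4,6); next start ≥ 6 → (9,13); next start ≥ 13 → (15,17); next start ≥ 17 → (20,21).
Selected: (3,4) (4,6) (9,13) (15,17) (20,21)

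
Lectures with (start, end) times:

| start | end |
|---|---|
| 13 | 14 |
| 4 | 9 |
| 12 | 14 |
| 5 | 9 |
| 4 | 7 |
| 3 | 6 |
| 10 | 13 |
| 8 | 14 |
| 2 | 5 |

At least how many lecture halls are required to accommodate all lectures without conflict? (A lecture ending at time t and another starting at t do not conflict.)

Count concurrent intervals with a sweep; the peak is the room count.
starts: [2, 3, 4, 4, 5, 8, 10, 12, 13]
ends:   [5, 6, 7, 9, 9, 13, 14, 14, 14]
s2→1 s3→2 s4→3 s4→4  — peak 4.

4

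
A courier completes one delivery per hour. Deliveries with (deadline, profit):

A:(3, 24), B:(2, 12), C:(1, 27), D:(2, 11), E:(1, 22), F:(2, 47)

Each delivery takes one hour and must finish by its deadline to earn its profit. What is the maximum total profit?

98

Sort by profit descending; place each in the latest free slot ≤ its deadline.
Profit order: F=47 C=27 A=24 E=22 B=12 D=11
Assign: F→slot 2, C→slot 1, A→slot 3, E skipped, B skipped, D skipped.
Slots: [1:C] [2:F] [3:A]
Profit = 27 + 47 + 24 = 98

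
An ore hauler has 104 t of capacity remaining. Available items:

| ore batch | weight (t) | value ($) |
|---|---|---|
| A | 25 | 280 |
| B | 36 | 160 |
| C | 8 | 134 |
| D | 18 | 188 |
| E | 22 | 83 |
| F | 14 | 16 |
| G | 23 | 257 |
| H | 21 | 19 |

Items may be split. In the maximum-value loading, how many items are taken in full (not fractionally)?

4

Sort by value per unit weight and fill in that order.
Order: C (134/8=16.75) > A (280/25=11.20) > G (257/23=11.17) > D (188/18=10.44) > B (160/36=4.44) > E (83/22=3.77) > F (16/14=1.14) > H (19/21=0.90)
Fill: take C (8 @ 134) → take A (25 @ 280) → take G (23 @ 257) → take D (18 @ 188) → take 30/36 of B → 133.33; 104/104 used.
4 item(s) taken whole; one partial (take 30/36 of B).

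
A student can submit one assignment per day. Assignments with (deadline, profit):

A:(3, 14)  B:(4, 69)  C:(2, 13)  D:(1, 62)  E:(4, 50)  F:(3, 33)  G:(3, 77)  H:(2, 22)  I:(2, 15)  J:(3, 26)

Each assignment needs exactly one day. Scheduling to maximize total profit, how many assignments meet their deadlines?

Take jobs in profit order; each goes to the latest open slot no later than its deadline.
By profit: G(d3,77), B(d4,69), D(d1,62), E(d4,50), F(d3,33), J(d3,26), H(d2,22), I(d2,15), A(d3,14), C(d2,13)
G→slot 3; B→slot 4; D→slot 1; E→slot 2; F skipped; J skipped; H skipped; I skipped; A skipped; C skipped.
4 of 10 scheduled.

4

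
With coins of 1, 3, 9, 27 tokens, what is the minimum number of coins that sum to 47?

5

Greedy: take as many of the largest coin as possible, then repeat with the remainder.
47 − 1×27→20 − 2×9→2 − 2×1→0
Total coins = 1 + 2 + 2 = 5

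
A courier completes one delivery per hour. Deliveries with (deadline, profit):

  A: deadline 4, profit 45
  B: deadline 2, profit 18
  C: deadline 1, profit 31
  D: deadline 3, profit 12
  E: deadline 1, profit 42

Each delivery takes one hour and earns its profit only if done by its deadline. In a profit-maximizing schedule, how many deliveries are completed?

Sort by profit descending; place each in the latest free slot ≤ its deadline.
Profit order: A=45 E=42 C=31 B=18 D=12
Assign: A→slot 4, E→slot 1, C skipped, B→slot 2, D→slot 3.
Slots: [1:E] [2:B] [3:D] [4:A]
4 of 5 scheduled.

4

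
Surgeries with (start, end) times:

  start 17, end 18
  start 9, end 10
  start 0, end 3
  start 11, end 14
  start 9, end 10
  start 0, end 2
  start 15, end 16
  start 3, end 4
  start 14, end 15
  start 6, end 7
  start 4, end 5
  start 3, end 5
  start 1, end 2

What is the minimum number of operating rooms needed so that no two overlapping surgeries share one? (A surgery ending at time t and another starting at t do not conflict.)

Count concurrent intervals with a sweep; the peak is the room count.
starts: [0, 0, 1, 3, 3, 4, 6, 9, 9, 11, 14, 15, 17]
ends:   [2, 2, 3, 4, 5, 5, 7, 10, 10, 14, 15, 16, 18]
s0→1 s0→2 s1→3  — peak 3.

3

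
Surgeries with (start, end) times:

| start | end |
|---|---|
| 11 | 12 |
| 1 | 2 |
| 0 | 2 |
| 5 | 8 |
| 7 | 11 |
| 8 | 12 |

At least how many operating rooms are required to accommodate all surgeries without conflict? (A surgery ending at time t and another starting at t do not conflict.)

2

Count concurrent intervals with a sweep; the peak is the room count.
Events (time:±→running): 0:+→1 1:+→2 … peak 2.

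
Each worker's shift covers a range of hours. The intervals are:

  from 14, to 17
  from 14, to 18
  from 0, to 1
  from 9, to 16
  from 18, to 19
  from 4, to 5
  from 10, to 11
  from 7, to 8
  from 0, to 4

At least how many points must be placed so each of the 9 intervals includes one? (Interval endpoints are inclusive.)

Process intervals by earliest right end; each time one isn't hit yet, stab at its right endpoint.
Sorted: [0,1] [0,4] [4,5] [7,8] [10,11] [9,16] [14,17] [14,18] [18,19]
{[0,1],[0,4]} hit by 1; {[4,5]} hit by 5; {[7,8]} hit by 8; {[10,11],[9,16]} hit by 11; {[14,17],[14,18]} hit by 17; {[18,19]} hit by 19.
Points: 1, 5, 8, 11, 17, 19 (6 total).

6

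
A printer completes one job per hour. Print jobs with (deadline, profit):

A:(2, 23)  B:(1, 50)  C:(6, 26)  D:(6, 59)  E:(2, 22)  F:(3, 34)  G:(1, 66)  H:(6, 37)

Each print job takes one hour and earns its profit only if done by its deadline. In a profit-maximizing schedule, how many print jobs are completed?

6

Take jobs in profit order; each goes to the latest open slot no later than its deadline.
Profit order: G=66 D=59 B=50 H=37 F=34 C=26 A=23 E=22
Assign: G→slot 1, D→slot 6, B skipped, H→slot 5, F→slot 3, C→slot 4, A→slot 2, E skipped.
Slots: [1:G] [2:A] [3:F] [4:C] [5:H] [6:D]
6 of 8 scheduled.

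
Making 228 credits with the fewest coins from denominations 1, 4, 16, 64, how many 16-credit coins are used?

228 = 3×64 + 2×16 + 1×4
Count of 16: 2

2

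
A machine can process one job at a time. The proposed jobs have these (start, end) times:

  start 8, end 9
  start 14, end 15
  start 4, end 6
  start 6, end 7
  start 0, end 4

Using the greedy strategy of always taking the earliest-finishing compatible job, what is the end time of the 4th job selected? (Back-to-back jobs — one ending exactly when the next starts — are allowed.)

9

Sorted by end: (0,4)  (4,6)  (6,7)  (8,9)  (14,15)
take (0,4); take (4,6); take (6,7); take (8,9); take (14,15).
Selected: (0,4) (4,6) (6,7) (8,9) (14,15)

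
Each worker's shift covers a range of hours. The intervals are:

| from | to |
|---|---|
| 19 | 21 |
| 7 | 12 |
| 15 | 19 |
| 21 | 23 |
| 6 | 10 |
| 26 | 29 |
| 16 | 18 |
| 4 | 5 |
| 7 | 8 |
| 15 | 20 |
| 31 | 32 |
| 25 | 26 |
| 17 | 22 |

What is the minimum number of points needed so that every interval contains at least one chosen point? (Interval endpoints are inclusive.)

Process intervals by earliest right end; each time one isn't hit yet, stab at its right endpoint.
Sorted: [4,5] [7,8] [6,10] [7,12] [16,18] [15,19] [15,20] [19,21] [17,22] [21,23] [25,26] [26,29] [31,32]
{[4,5]} hit by 5; {[7,8],[6,10],[7,12]} hit by 8; {[16,18],[15,19],[15,20]} hit by 18; {[19,21],[17,22],[21,23]} hit by 21; {[25,26],[26,29]} hit by 26; {[31,32]} hit by 32.
Points: 5, 8, 18, 21, 26, 32 (6 total).

6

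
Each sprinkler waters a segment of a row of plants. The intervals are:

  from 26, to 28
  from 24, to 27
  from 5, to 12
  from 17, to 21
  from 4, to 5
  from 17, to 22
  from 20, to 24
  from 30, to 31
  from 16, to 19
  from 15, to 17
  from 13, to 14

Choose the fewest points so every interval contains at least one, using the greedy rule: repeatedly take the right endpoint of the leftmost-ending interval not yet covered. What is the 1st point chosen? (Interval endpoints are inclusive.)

5

Sort by right endpoint; whenever an interval is uncovered, place a point at its right end.
By right end: [4,5]  [5,12]  [13,14]  [15,17]  [16,19]  [17,21]  [17,22]  [20,24]  [24,27]  [26,28]  [30,31]
[4,5] uncovered → point at 5; [13,14] uncovered → point at 14; [15,17] uncovered → point at 17; [20,24] uncovered → point at 24; [26,28] uncovered → point at 28; [30,31] uncovered → point at 31.
Points: 5, 14, 17, 24, 28, 31 (6 total).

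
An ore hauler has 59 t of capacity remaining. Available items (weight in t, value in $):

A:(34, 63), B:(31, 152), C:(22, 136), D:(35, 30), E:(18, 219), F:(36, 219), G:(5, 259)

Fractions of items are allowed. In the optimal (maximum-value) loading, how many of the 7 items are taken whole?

3

Sort by value per unit weight and fill in that order.
Order: G (259/5=51.80) > E (219/18=12.17) > C (136/22=6.18) > F (219/36=6.08) > B (152/31=4.90) > A (63/34=1.85) > D (30/35=0.86)
Fill: take G (5 @ 259) → take E (18 @ 219) → take C (22 @ 136) → take 14/36 of F → 85.17; 59/59 used.
3 item(s) taken whole; one partial (take 14/36 of F).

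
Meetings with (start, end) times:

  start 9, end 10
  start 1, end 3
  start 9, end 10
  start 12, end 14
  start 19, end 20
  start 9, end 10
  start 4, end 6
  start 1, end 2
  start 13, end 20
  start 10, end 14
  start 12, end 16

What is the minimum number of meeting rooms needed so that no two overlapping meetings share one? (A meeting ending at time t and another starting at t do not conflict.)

starts: [1, 1, 4, 9, 9, 9, 10, 12, 12, 13, 19]
ends:   [2, 3, 6, 10, 10, 10, 14, 14, 16, 20, 20]
s1→1 s1→2 e2→1 e3→0 s4→1 e6→0 s9→1 s9→2 s9→3 e10→2 e10→1 e10→0 s10→1 s12→2 s12→3 s13→4  — peak 4.

4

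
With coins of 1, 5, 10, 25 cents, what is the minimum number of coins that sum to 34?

Use the largest denomination that fits, subtract, and repeat.
34 − 1×25→9 − 1×5→4 − 4×1→0
Total coins = 1 + 1 + 4 = 6

6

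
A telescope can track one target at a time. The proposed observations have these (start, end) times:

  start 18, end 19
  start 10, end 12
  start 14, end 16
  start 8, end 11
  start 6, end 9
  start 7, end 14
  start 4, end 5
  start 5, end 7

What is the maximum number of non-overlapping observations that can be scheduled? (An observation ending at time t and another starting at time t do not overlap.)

Sorted by end: (4,5)  (5,7)  (6,9)  (8,11)  (10,12)  (7,14)  (14,16)  (18,19)
take (4,5); take (5,7); take (8,11); skip (7,14); take (14,16); take (18,19).
Selected 5 observations.

5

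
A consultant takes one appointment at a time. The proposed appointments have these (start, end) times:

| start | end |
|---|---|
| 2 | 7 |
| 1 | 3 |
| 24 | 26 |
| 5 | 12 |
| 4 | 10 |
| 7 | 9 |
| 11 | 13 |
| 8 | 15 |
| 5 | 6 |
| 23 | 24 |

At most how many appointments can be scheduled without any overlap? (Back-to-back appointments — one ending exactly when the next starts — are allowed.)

6

Order by finish time; keep every interval that doesn't clash with the previous kept one.
By end time: (1,3), (5,6), (2,7), (7,9), (4,10), (5,12), (11,13), (8,15), (23,24), (24,26).
Pick (1,3); next start ≥ 3 → (5,6); next start ≥ 6 → (7,9); next start ≥ 9 → (11,13); next start ≥ 13 → (23,24); next start ≥ 24 → (24,26).
Selected 6 appointments.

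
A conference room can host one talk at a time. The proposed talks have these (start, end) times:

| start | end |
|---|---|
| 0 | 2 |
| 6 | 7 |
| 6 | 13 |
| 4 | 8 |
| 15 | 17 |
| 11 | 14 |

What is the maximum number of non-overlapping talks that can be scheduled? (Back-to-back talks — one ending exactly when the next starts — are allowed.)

4

Sorted by end: (0,2)  (6,7)  (4,8)  (6,13)  (11,14)  (15,17)
take (0,2); take (6,7); take (11,14); take (15,17).
Selected 4 talks.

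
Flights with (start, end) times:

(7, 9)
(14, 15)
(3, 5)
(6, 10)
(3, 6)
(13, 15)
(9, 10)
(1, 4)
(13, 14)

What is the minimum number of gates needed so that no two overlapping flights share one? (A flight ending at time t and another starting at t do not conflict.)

3

The answer is the maximum number of intervals overlapping at any instant.
Events (time:±→running): 1:+→1 3:+→2 3:+→3 … peak 3.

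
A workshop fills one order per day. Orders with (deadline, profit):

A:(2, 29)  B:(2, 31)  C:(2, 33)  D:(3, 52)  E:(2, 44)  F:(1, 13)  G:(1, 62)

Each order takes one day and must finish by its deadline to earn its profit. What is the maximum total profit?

Take jobs in profit order; each goes to the latest open slot no later than its deadline.
By profit: G(d1,62), D(d3,52), E(d2,44), C(d2,33), B(d2,31), A(d2,29), F(d1,13)
G→slot 1; D→slot 3; E→slot 2; C skipped; B skipped; A skipped; F skipped.
Profit = 62 + 44 + 52 = 158

158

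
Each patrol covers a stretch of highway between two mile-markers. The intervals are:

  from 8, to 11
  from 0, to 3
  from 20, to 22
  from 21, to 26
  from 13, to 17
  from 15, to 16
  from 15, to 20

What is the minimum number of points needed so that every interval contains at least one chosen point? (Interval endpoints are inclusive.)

4

Process intervals by earliest right end; each time one isn't hit yet, stab at its right endpoint.
By right end: [0,3]  [8,11]  [15,16]  [13,17]  [15,20]  [20,22]  [21,26]
[0,3] uncovered → point at 3; [8,11] uncovered → point at 11; [15,16] uncovered → point at 16; [20,22] uncovered → point at 22.
Points: 3, 11, 16, 22 (4 total).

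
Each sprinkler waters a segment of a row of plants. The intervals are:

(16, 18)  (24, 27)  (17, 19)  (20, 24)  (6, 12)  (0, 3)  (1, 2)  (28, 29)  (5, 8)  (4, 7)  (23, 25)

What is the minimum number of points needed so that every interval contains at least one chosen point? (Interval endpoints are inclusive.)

5

Process intervals by earliest right end; each time one isn't hit yet, stab at its right endpoint.
Sorted: [1,2] [0,3] [4,7] [5,8] [6,12] [16,18] [17,19] [20,24] [23,25] [24,27] [28,29]
{[1,2],[0,3]} hit by 2; {[4,7],[5,8],[6,12]} hit by 7; {[16,18],[17,19]} hit by 18; {[20,24],[23,25],[24,27]} hit by 24; {[28,29]} hit by 29.
Points: 2, 7, 18, 24, 29 (5 total).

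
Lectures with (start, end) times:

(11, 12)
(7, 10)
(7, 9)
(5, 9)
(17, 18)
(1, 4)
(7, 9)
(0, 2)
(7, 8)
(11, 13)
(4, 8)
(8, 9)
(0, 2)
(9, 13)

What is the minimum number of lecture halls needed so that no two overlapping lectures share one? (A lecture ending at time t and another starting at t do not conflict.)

Events (time:±→running): 0:+→1 0:+→2 1:+→3 2:-→2 2:-→1 4:-→0 4:+→1 5:+→2 7:+→3 7:+→4 7:+→5 7:+→6 … peak 6.

6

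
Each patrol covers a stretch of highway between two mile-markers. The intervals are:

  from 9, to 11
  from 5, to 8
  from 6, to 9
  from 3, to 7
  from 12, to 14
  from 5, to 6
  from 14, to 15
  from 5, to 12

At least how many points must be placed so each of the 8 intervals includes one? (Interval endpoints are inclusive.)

Process intervals by earliest right end; each time one isn't hit yet, stab at its right endpoint.
By right end: [5,6]  [3,7]  [5,8]  [6,9]  [9,11]  [5,12]  [12,14]  [14,15]
[5,6] uncovered → point at 6; [9,11] uncovered → point at 11; [12,14] uncovered → point at 14.
Points: 6, 11, 14 (3 total).

3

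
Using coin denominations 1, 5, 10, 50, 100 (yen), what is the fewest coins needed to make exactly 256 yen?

Greedy: take as many of the largest coin as possible, then repeat with the remainder.
256 − 2×100→56 − 1×50→6 − 1×5→1 − 1×1→0
Total coins = 2 + 1 + 1 + 1 = 5

5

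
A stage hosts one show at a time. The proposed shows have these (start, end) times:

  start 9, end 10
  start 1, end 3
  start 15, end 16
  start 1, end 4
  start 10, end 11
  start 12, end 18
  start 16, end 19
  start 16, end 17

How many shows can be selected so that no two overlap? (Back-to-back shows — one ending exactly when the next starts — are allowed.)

5

Greedy by earliest finish: after sorting by end time, pick each interval compatible with the last pick.
Sorted by end: (1,3)  (1,4)  (9,10)  (10,11)  (15,16)  (16,17)  (12,18)  (16,19)
take (1,3); take (9,10); take (10,11); take (15,16); take (16,17); skip (12,18).
Selected 5 shows.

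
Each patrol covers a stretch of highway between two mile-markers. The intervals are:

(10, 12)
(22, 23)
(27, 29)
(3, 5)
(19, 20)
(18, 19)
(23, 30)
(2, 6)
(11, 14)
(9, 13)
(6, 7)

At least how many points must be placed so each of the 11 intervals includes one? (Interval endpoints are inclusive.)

6

Sort by right endpoint; whenever an interval is uncovered, place a point at its right end.
By right end: [3,5]  [2,6]  [6,7]  [10,12]  [9,13]  [11,14]  [18,19]  [19,20]  [22,23]  [27,29]  [23,30]
[3,5] uncovered → point at 5; [6,7] uncovered → point at 7; [10,12] uncovered → point at 12; [18,19] uncovered → point at 19; [22,23] uncovered → point at 23; [27,29] uncovered → point at 29.
Points: 5, 7, 12, 19, 23, 29 (6 total).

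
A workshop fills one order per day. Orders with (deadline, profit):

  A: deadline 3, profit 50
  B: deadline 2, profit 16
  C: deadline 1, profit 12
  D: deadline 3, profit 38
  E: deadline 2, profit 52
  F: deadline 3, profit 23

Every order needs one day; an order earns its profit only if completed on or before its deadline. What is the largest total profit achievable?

Take jobs in profit order; each goes to the latest open slot no later than its deadline.
By profit: E(d2,52), A(d3,50), D(d3,38), F(d3,23), B(d2,16), C(d1,12)
E→slot 2; A→slot 3; D→slot 1; F skipped; B skipped; C skipped.
Profit = 38 + 52 + 50 = 140

140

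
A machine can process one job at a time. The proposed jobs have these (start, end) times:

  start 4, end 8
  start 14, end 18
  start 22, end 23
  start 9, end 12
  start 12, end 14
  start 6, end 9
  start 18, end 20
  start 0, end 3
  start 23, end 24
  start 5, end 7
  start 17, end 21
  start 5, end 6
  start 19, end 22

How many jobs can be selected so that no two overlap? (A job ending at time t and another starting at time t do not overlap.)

9

Sorted by end: (0,3)  (5,6)  (5,7)  (4,8)  (6,9)  (9,12)  (12,14)  (14,18)  (18,20)  (17,21)  (19,22)  (22,23)  (23,24)
take (0,3); take (5,6); skip (5,7); take (6,9); take (9,12); take (12,14); take (14,18); take (18,20); skip (17,21); take (22,23); take (23,24).
Selected 9 jobs.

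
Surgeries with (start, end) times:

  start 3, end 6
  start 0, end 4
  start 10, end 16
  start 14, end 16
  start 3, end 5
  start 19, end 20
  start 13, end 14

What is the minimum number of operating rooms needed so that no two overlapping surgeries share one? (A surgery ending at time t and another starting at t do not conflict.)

3

The answer is the maximum number of intervals overlapping at any instant.
starts: [0, 3, 3, 10, 13, 14, 19]
ends:   [4, 5, 6, 14, 16, 16, 20]
s0→1 s3→2 s3→3  — peak 3.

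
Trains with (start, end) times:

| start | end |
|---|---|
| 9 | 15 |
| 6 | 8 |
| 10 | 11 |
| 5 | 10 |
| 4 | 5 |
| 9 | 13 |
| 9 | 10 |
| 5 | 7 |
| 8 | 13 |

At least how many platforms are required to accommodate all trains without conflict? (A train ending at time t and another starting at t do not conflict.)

starts: [4, 5, 5, 6, 8, 9, 9, 9, 10]
ends:   [5, 7, 8, 10, 10, 11, 13, 13, 15]
s4→1 e5→0 s5→1 s5→2 s6→3 e7→2 e8→1 s8→2 s9→3 s9→4 s9→5  — peak 5.

5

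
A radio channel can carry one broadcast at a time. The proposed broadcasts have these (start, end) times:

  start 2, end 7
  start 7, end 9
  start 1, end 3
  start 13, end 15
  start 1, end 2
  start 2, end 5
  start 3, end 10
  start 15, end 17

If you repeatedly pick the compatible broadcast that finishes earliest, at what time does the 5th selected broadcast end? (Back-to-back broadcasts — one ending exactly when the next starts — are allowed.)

17

By end time: (1,2), (1,3), (2,5), (2,7), (7,9), (3,10), (13,15), (15,17).
Pick (1,2); next start ≥ 2 → (2,5); next start ≥ 5 → (7,9); next start ≥ 9 → (13,15); next start ≥ 15 → (15,17).
Selected: (1,2) (2,5) (7,9) (13,15) (15,17)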